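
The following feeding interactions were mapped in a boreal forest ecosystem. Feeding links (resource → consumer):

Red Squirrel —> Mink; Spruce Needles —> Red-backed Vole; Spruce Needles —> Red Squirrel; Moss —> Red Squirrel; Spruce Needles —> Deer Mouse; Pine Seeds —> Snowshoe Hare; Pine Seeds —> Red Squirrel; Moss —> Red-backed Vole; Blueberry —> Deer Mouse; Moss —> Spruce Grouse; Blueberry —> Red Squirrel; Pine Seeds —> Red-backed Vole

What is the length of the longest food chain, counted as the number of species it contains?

One longest chain: Moss → Red Squirrel → Mink.
It has 3 species and 2 links.

3 species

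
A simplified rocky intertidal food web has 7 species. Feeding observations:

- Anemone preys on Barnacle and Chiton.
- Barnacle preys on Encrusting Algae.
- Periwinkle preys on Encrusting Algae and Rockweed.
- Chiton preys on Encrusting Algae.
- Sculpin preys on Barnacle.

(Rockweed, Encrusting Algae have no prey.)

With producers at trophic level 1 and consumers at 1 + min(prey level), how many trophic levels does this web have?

3

Producers (level 1): Rockweed, Encrusting Algae.
Following each consumer down to its lowest-level prey: Encrusting Algae → Barnacle → Sculpin (levels 1 through 3).
All prey of Sculpin (Barnacle 2) are at level 2 or above, so Sculpin is at level 1 + 2 = 3.
Every consumer has at least one prey at level 2 or below, so none exceeds level 3.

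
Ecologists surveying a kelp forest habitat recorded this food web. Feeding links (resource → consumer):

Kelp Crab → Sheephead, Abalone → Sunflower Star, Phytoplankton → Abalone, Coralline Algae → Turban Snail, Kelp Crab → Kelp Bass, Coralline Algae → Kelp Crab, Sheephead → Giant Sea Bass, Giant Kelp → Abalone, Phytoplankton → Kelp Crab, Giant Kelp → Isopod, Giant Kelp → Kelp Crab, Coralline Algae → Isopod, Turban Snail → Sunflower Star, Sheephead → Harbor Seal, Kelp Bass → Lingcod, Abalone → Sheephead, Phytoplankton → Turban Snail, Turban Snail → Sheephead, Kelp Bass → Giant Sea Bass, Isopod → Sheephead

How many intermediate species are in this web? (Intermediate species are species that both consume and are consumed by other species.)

Intermediate species (has both prey and predators): Abalone, Kelp Crab, Isopod, Turban Snail, Sheephead, Kelp Bass.
Count: 6.

6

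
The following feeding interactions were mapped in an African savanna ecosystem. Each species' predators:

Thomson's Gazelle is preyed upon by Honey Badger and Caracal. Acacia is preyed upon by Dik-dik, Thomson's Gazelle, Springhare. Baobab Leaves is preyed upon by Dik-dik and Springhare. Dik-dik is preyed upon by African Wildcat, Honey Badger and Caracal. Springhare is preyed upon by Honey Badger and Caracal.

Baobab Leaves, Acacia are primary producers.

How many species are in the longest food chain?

One longest chain: Baobab Leaves → Dik-dik → African Wildcat.
It has 3 species and 2 links.

3 species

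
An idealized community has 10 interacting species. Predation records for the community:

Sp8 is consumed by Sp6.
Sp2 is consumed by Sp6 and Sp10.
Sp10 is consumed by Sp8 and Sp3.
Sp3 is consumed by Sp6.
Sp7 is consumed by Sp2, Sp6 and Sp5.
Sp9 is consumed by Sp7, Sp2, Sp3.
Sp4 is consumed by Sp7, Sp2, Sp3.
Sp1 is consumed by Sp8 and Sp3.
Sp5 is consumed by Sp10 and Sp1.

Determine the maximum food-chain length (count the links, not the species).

One longest chain: Sp9 → Sp7 → Sp5 → Sp10 → Sp3 → Sp6.
It has 6 species and 5 links.

5 links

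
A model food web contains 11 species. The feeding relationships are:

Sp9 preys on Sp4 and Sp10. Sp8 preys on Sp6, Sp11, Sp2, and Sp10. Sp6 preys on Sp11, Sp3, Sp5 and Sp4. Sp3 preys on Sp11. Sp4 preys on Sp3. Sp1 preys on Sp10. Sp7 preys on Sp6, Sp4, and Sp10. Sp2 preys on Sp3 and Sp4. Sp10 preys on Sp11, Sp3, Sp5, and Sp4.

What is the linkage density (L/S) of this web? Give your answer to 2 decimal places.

L/S = 2.00

There are L = 22 links among S = 11 species.
L/S = 22/11 = 2.0000 ≈ 2.00.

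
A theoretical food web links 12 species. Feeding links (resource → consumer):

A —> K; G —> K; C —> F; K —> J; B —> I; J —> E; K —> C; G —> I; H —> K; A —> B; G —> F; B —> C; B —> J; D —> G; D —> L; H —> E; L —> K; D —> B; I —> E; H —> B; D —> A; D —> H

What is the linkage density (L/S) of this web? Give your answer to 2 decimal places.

There are L = 22 links among S = 12 species.
L/S = 22/12 = 1.8333 ≈ 1.83.

L/S = 1.83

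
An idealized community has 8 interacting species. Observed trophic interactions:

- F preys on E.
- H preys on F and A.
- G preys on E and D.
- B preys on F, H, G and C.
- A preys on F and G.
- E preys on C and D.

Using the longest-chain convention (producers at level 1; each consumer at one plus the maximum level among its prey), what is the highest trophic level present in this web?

6

Producers (level 1): C, D.
C → E → G → A → H → B gives B level 6.
No species has a prey at level 6, so no species reaches level 7.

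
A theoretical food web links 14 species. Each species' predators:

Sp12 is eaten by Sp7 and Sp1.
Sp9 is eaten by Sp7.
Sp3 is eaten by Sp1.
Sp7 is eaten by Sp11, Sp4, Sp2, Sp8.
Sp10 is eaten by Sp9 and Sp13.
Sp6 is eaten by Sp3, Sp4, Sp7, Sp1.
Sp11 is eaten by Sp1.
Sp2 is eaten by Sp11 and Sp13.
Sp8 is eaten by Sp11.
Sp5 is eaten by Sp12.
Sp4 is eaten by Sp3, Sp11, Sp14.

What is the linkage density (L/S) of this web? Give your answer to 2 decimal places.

L/S = 1.57

There are L = 22 links among S = 14 species.
L/S = 22/14 = 1.5714 ≈ 1.57.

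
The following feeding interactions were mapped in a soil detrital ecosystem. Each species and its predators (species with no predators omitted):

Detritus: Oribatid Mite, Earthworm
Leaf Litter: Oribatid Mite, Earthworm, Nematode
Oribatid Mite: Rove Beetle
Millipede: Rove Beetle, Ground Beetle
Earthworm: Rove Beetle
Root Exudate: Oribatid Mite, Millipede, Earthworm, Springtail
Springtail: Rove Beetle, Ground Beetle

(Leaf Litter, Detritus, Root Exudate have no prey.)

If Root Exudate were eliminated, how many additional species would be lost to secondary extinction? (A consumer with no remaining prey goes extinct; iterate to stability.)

Remove Root Exudate.
Round 1: Millipede (all prey gone), Springtail (all prey gone) → extinct.
Round 2: Ground Beetle (all prey gone) → extinct.
No further losses. Total secondary extinctions: 3.

3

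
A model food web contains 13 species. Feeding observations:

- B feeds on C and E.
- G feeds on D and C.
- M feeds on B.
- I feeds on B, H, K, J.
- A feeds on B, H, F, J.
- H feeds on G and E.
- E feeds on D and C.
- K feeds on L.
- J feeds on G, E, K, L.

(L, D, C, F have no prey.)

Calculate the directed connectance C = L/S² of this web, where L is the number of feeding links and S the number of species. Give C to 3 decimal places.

The web has S = 13 species and L = 22 feeding links.
C = L / S² = 22 / 169 = 0.1302 ≈ 0.130.

C = 0.130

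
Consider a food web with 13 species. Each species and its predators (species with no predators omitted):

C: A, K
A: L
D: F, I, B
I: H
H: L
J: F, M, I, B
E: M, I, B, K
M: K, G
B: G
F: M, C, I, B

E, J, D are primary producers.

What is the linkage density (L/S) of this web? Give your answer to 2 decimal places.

There are L = 23 links among S = 13 species.
L/S = 23/13 = 1.7692 ≈ 1.77.

L/S = 1.77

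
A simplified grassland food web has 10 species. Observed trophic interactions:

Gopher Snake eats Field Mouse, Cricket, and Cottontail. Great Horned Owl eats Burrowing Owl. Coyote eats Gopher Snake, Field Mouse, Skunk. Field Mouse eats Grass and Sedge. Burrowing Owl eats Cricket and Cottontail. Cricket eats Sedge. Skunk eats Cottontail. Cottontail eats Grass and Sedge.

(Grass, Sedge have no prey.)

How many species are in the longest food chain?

4 species

One longest chain: Grass → Cottontail → Skunk → Coyote.
It has 4 species and 3 links.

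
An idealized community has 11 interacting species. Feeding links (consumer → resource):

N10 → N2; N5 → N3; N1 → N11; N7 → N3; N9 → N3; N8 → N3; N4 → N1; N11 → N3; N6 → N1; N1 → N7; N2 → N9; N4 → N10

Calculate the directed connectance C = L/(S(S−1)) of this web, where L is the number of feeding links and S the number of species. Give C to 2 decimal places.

C = 0.11

The web has S = 11 species and L = 12 feeding links.
C = L / (S(S−1)) = 12 / 110 = 0.1091 ≈ 0.11.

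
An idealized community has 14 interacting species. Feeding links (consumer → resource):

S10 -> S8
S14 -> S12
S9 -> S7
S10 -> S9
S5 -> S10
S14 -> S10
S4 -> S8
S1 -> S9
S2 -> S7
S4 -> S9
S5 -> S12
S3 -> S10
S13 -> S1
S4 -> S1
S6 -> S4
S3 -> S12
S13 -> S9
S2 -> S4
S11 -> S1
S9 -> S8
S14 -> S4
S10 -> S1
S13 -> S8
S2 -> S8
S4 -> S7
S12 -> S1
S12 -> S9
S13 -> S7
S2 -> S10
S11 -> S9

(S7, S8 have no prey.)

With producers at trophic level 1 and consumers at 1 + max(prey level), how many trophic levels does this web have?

Producers (level 1): S7, S8.
S7 → S9 → S1 → S10 → S3 gives S3 level 5.
No species has a prey at level 5, so no species reaches level 6.

5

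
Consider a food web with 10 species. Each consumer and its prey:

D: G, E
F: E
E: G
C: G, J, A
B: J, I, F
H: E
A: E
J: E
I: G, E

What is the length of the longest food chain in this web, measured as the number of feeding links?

3 links

One longest chain: G → E → J → C.
It has 4 species and 3 links.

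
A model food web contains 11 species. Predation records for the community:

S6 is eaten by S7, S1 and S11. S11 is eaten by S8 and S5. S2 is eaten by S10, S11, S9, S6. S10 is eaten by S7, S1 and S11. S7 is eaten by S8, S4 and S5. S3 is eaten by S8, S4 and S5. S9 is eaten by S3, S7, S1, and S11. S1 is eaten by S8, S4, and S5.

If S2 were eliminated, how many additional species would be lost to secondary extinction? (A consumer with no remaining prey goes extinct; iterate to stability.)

10

Remove S2.
Round 1: S9 (all prey gone), S6 (all prey gone), S10 (all prey gone) → extinct.
Round 2: S1 (all prey gone), S7 (all prey gone), S11 (all prey gone), S3 (all prey gone) → extinct.
Round 3: S4 (all prey gone), S8 (all prey gone), S5 (all prey gone) → extinct.
No further losses. Total secondary extinctions: 10.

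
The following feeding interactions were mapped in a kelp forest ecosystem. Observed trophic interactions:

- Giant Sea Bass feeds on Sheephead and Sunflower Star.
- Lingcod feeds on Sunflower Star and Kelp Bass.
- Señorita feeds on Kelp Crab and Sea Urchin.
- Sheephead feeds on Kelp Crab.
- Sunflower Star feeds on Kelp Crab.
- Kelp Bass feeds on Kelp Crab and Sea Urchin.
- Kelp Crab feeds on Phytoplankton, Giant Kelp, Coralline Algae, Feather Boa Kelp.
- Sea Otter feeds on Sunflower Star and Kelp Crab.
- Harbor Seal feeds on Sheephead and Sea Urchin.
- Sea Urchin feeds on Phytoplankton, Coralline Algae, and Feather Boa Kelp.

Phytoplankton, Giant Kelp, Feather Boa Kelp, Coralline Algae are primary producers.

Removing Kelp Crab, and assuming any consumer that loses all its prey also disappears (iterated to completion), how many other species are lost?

4

Remove Kelp Crab.
Round 1: Sheephead (all prey gone), Sunflower Star (all prey gone) → extinct.
Round 2: Sea Otter (all prey gone), Giant Sea Bass (all prey gone) → extinct.
No further losses. Total secondary extinctions: 4.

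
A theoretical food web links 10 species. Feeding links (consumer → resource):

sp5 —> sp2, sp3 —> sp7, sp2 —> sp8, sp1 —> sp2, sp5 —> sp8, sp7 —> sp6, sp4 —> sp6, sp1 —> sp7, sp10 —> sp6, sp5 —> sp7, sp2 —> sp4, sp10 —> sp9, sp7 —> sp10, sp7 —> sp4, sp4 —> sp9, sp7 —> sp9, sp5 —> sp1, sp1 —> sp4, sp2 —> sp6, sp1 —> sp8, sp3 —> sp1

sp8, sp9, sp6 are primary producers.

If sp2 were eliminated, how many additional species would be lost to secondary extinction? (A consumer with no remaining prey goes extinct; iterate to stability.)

Remove sp2.
Every predator of it retains at least one other prey: sp1 still has sp8, sp4, sp7; sp5 still has sp8, sp7, sp1.
No consumer loses all prey, so no secondary extinctions occur.

0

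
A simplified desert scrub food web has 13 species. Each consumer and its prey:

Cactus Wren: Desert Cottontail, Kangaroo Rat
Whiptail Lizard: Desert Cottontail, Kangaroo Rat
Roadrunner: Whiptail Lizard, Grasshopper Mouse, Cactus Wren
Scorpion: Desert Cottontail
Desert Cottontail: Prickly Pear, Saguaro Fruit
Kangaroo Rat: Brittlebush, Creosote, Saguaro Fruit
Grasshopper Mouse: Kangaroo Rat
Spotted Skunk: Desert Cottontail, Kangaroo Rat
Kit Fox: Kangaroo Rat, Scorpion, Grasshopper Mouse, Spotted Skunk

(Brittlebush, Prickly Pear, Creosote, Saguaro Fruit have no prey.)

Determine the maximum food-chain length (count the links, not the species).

3 links

One longest chain: Brittlebush → Kangaroo Rat → Grasshopper Mouse → Kit Fox.
It has 4 species and 3 links.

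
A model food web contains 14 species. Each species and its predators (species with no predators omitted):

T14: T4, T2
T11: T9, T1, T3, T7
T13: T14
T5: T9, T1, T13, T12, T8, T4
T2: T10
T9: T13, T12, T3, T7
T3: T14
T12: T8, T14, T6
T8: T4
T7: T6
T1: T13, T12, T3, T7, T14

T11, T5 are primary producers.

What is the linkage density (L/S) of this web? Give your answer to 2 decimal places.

L/S = 2.07

There are L = 29 links among S = 14 species.
L/S = 29/14 = 2.0714 ≈ 2.07.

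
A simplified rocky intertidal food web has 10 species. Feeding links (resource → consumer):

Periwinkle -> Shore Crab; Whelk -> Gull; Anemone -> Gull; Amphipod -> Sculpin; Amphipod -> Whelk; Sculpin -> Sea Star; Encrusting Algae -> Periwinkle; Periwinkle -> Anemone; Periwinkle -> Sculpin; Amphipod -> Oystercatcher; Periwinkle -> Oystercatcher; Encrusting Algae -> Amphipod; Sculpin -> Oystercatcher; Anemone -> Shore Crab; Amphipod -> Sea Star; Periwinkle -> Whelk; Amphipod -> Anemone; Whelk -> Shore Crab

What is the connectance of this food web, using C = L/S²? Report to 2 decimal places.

The web has S = 10 species and L = 18 feeding links.
C = L / S² = 18 / 100 = 0.1800 ≈ 0.18.

C = 0.18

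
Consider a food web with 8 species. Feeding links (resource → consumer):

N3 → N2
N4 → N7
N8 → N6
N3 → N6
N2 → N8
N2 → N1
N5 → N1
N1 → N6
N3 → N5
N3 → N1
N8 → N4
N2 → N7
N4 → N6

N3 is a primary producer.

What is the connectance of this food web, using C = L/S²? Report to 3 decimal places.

The web has S = 8 species and L = 13 feeding links.
C = L / S² = 13 / 64 = 0.2031 ≈ 0.203.

C = 0.203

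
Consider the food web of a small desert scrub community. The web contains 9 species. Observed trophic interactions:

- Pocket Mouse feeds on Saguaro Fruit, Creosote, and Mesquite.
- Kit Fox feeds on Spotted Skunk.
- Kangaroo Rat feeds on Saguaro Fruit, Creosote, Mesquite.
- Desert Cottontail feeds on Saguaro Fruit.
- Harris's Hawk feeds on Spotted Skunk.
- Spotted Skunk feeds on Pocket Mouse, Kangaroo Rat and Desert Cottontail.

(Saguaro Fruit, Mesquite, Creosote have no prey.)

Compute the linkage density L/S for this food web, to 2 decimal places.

L/S = 1.33

There are L = 12 links among S = 9 species.
L/S = 12/9 = 1.3333 ≈ 1.33.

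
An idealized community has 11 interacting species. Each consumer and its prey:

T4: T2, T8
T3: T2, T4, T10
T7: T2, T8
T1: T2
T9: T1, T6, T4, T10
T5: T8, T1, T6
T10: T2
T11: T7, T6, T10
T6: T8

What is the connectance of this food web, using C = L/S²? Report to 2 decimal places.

The web has S = 11 species and L = 20 feeding links.
C = L / S² = 20 / 121 = 0.1653 ≈ 0.17.

C = 0.17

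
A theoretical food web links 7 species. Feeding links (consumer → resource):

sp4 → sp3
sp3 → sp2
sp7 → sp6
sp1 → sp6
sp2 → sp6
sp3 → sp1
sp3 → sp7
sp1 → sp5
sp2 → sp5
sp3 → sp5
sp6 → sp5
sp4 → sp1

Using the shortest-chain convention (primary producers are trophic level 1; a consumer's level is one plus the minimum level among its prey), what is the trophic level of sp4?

Trophic level 3

sp5 is a producer → level 1.
sp1 eats sp5 → level 2.
sp4 eats sp1 → level 3.
No prey of sp4 is below level 2, so 3 is the minimum.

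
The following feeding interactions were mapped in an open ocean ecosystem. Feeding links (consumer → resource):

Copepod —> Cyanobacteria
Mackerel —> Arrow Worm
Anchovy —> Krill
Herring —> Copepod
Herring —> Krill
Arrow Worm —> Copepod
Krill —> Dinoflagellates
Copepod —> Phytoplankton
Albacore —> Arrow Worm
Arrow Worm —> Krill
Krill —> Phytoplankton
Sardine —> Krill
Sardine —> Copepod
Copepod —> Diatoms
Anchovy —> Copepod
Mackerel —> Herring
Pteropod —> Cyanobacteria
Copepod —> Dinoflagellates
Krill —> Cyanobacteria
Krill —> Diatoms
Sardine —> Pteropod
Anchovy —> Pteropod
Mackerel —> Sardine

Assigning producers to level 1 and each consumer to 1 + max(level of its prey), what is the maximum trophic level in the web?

4

Producers (level 1): Dinoflagellates, Phytoplankton, Cyanobacteria, Diatoms.
Dinoflagellates → Copepod → Arrow Worm → Mackerel gives Mackerel level 4.
No species has a prey at level 4, so no species reaches level 5.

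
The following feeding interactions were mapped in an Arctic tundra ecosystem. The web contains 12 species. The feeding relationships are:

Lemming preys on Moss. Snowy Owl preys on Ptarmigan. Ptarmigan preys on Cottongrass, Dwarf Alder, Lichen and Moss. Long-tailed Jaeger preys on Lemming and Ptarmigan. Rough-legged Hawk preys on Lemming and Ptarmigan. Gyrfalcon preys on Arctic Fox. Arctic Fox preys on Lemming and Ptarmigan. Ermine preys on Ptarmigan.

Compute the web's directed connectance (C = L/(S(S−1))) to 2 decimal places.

The web has S = 12 species and L = 14 feeding links.
C = L / (S(S−1)) = 14 / 132 = 0.1061 ≈ 0.11.

C = 0.11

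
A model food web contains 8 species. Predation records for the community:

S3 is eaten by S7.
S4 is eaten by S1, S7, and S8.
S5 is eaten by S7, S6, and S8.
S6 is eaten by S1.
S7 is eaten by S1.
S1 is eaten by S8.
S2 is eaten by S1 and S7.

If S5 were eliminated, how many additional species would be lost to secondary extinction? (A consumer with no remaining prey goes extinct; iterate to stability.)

Remove S5.
Round 1: S6 (all prey gone) → extinct.
No further losses. Total secondary extinctions: 1.

1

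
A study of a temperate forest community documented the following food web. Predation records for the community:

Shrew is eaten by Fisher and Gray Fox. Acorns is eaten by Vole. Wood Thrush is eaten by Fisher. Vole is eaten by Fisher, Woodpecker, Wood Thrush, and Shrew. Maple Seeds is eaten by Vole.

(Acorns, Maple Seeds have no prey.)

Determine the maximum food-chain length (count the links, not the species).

One longest chain: Acorns → Vole → Wood Thrush → Fisher.
It has 4 species and 3 links.

3 links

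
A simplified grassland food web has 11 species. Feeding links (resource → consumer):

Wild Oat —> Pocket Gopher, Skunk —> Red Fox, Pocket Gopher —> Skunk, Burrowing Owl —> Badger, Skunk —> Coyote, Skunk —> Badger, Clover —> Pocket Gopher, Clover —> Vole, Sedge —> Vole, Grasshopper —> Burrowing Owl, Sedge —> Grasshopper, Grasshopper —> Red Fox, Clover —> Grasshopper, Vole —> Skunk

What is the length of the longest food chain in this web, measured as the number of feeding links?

One longest chain: Sedge → Grasshopper → Burrowing Owl → Badger.
It has 4 species and 3 links.

3 links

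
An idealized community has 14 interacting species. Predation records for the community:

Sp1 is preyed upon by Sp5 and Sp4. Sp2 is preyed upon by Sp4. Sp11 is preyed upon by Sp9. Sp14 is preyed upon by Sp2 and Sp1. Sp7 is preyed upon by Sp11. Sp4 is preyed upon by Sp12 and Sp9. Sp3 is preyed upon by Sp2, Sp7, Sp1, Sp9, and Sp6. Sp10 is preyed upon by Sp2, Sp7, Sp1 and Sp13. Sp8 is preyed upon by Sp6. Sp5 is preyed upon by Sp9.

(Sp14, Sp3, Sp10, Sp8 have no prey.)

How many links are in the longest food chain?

One longest chain: Sp14 → Sp1 → Sp4 → Sp12.
It has 4 species and 3 links.

3 links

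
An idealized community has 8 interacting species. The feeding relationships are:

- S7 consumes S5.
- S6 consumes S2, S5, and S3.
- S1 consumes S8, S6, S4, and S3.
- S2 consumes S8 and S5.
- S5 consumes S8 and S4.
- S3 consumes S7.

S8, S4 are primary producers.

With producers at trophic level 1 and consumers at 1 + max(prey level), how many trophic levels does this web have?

Producers (level 1): S8, S4.
S8 → S5 → S7 → S3 → S6 → S1 gives S1 level 6.
No species has a prey at level 6, so no species reaches level 7.

6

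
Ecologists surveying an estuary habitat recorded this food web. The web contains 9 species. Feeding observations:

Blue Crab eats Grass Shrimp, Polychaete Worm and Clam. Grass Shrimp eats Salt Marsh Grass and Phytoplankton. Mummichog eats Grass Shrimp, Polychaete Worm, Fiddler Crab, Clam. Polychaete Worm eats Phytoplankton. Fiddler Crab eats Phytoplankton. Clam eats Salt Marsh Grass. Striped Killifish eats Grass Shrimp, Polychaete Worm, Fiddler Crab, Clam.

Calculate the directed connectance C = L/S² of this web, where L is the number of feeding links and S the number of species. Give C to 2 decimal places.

The web has S = 9 species and L = 16 feeding links.
C = L / S² = 16 / 81 = 0.1975 ≈ 0.20.

C = 0.20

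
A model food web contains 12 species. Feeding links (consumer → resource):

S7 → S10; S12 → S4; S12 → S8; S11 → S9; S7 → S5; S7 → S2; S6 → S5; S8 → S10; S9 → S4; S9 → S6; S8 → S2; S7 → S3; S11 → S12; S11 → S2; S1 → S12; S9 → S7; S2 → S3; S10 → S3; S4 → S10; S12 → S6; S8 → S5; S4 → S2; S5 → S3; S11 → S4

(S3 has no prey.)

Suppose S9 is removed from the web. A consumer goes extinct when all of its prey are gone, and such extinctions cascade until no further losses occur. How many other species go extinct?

Remove S9.
Every predator of it retains at least one other prey: S11 still has S2, S4, S12.
No consumer loses all prey, so no secondary extinctions occur.

0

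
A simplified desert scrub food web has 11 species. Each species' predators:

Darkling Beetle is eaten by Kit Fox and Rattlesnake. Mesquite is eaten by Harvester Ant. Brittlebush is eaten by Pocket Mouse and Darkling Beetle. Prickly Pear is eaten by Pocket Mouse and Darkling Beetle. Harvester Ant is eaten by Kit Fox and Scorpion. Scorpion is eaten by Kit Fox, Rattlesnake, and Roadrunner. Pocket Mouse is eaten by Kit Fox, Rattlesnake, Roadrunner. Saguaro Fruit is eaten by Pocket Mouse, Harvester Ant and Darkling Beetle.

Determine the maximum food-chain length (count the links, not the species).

One longest chain: Mesquite → Harvester Ant → Scorpion → Rattlesnake.
It has 4 species and 3 links.

3 links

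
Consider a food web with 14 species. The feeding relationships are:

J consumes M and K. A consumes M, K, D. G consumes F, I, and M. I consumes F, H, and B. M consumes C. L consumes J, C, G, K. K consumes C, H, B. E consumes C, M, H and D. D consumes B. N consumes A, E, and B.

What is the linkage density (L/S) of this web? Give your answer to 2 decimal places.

There are L = 27 links among S = 14 species.
L/S = 27/14 = 1.9286 ≈ 1.93.

L/S = 1.93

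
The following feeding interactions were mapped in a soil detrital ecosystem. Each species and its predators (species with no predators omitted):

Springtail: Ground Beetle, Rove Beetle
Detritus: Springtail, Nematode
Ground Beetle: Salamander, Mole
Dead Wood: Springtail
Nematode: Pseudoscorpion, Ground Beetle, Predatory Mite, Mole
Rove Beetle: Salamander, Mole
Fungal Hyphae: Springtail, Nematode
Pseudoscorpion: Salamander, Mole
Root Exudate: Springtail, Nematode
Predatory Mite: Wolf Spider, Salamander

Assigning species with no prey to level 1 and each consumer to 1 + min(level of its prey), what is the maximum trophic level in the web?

Basal resources (level 1): Dead Wood, Fungal Hyphae, Detritus, Root Exudate.
Following each consumer down to its lowest-level prey: Fungal Hyphae → Nematode → Predatory Mite → Salamander (levels 1 through 4).
All prey of Salamander (Predatory Mite 3, Rove Beetle 3, Pseudoscorpion 3, Ground Beetle 3) are at level 3 or above, so Salamander is at level 1 + 3 = 4.
Every consumer has at least one prey at level 3 or below, so none exceeds level 4.

4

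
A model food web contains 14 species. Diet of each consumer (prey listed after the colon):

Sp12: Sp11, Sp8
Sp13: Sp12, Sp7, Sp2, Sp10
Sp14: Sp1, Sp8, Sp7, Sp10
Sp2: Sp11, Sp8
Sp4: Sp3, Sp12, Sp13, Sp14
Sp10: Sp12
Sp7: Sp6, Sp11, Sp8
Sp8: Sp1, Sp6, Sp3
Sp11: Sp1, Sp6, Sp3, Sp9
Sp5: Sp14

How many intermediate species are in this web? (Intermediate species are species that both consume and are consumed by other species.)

Intermediate species (has both prey and predators): Sp11, Sp8, Sp12, Sp7, Sp2, Sp10, Sp13, Sp14.
Count: 8.

8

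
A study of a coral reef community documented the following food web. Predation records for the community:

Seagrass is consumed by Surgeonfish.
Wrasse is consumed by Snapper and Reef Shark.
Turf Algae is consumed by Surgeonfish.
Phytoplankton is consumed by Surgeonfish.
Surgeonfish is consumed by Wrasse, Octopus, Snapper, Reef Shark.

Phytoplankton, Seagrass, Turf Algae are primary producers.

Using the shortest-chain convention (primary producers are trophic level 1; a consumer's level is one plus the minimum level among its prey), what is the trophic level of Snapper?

Trophic level 3

Phytoplankton is a producer → level 1.
Surgeonfish eats Phytoplankton → level 2.
Snapper eats Surgeonfish → level 3.
No prey of Snapper is below level 2, so 3 is the minimum.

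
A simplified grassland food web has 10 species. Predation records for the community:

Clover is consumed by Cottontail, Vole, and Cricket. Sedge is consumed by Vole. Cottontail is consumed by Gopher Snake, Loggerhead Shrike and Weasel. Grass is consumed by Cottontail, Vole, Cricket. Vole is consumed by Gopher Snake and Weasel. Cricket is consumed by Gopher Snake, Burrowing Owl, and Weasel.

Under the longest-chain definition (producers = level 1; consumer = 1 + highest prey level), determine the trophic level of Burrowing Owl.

Trophic level 3

Grass is a producer → level 1.
Cricket eats Grass (level 1); other prey at levels: Clover 1 → level 2.
Burrowing Owl eats Cricket → level 3.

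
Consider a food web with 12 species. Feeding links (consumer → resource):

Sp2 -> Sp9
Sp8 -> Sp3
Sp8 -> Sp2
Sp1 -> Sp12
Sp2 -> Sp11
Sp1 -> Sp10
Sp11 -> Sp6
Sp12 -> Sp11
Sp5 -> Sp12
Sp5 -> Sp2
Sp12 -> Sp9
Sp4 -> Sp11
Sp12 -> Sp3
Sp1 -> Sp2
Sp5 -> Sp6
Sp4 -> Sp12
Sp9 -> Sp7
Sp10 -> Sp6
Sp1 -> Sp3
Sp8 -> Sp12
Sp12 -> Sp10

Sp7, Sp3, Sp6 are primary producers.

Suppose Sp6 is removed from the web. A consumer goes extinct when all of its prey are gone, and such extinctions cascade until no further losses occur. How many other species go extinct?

Remove Sp6.
Round 1: Sp10 (all prey gone), Sp11 (all prey gone) → extinct.
No further losses. Total secondary extinctions: 2.

2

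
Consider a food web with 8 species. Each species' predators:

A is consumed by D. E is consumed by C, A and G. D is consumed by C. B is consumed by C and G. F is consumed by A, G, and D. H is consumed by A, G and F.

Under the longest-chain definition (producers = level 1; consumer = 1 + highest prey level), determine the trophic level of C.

Trophic level 5

H is a producer → level 1.
F eats H → level 2.
A eats F (level 2); other prey at levels: H 1, E 1 → level 3.
D eats A (level 3); other prey at levels: F 2 → level 4.
C eats D (level 4); other prey at levels: B 1, E 1 → level 5.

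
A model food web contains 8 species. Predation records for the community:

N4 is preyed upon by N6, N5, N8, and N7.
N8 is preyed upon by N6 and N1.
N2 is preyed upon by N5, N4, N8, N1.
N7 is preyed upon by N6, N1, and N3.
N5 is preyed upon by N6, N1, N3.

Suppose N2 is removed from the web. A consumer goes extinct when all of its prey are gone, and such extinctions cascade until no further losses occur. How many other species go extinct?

7

Remove N2.
Round 1: N4 (all prey gone) → extinct.
Round 2: N5 (all prey gone), N7 (all prey gone), N8 (all prey gone) → extinct.
Round 3: N1 (all prey gone), N3 (all prey gone), N6 (all prey gone) → extinct.
No further losses. Total secondary extinctions: 7.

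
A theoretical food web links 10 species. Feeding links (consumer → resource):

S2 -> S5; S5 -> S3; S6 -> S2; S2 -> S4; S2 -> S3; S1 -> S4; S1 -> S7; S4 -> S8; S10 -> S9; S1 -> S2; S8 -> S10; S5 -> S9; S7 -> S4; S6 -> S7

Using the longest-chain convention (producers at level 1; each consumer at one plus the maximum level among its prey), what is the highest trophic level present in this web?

Producers (level 1): S9, S3.
S9 → S10 → S8 → S4 → S7 → S1 gives S1 level 6.
No species has a prey at level 6, so no species reaches level 7.

6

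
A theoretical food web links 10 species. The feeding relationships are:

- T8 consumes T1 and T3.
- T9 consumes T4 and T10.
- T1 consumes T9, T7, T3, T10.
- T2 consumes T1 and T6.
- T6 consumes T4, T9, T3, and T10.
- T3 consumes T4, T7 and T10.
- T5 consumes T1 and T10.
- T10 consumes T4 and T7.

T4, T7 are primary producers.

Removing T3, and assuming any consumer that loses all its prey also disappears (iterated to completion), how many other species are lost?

0

Remove T3.
Every predator of it retains at least one other prey: T6 still has T4, T10, T9; T1 still has T7, T10, T9; T8 still has T1.
No consumer loses all prey, so no secondary extinctions occur.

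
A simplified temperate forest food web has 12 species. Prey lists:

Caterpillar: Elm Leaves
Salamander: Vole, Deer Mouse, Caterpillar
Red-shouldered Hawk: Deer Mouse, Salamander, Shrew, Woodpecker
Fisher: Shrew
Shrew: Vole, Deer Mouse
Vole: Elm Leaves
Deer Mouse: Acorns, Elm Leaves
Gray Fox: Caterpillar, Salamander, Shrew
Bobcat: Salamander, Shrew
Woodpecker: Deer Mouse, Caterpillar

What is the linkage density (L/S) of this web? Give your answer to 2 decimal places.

L/S = 1.75

There are L = 21 links among S = 12 species.
L/S = 21/12 = 1.7500 ≈ 1.75.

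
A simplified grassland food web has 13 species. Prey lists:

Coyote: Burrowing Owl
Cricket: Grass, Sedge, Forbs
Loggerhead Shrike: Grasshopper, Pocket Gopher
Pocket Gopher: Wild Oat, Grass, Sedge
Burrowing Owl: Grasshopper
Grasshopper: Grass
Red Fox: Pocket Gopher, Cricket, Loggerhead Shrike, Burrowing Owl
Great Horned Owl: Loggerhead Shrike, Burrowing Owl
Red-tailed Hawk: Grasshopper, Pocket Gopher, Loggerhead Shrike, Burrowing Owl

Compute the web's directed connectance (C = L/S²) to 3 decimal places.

The web has S = 13 species and L = 21 feeding links.
C = L / S² = 21 / 169 = 0.1243 ≈ 0.124.

C = 0.124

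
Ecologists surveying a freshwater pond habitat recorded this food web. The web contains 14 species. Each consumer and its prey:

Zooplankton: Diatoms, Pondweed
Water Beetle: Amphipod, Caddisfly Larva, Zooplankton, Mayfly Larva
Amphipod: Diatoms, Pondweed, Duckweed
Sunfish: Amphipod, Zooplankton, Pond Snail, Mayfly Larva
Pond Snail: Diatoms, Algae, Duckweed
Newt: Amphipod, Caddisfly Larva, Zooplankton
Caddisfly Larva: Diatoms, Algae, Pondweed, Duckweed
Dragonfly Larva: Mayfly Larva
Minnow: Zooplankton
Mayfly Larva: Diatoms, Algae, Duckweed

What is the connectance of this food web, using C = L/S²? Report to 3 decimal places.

The web has S = 14 species and L = 28 feeding links.
C = L / S² = 28 / 196 = 0.1429 ≈ 0.143.

C = 0.143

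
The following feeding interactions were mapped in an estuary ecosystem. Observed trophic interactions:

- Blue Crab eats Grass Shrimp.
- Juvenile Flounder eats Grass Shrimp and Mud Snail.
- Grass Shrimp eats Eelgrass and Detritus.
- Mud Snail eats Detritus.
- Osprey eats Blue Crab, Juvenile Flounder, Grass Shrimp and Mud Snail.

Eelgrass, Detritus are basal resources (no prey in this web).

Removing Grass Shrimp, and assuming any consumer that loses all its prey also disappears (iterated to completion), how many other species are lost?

1

Remove Grass Shrimp.
Round 1: Blue Crab (all prey gone) → extinct.
No further losses. Total secondary extinctions: 1.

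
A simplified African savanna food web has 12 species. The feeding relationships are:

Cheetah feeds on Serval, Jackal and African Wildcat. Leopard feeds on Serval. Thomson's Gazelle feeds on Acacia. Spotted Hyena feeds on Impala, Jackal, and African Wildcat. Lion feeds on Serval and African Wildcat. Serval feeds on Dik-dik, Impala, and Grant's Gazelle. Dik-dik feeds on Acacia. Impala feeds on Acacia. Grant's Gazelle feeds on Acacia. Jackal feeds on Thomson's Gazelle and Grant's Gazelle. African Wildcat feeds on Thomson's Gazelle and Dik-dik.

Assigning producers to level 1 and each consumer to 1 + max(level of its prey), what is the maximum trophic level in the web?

4

Producers (level 1): Acacia.
Acacia → Thomson's Gazelle → Jackal → Spotted Hyena gives Spotted Hyena level 4.
No species has a prey at level 4, so no species reaches level 5.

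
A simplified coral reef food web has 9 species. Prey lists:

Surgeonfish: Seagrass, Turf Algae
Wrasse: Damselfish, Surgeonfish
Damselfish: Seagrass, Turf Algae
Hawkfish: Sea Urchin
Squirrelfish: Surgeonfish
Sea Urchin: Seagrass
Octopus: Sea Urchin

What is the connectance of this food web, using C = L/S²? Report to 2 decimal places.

C = 0.12

The web has S = 9 species and L = 10 feeding links.
C = L / S² = 10 / 81 = 0.1235 ≈ 0.12.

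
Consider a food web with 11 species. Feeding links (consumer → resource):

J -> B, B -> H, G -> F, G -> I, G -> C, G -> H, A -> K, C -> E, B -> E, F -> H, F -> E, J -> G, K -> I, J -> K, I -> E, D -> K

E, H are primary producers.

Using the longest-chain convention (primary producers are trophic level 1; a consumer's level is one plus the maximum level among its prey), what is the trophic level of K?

Trophic level 3

E is a producer → level 1.
I eats E → level 2.
K eats I → level 3.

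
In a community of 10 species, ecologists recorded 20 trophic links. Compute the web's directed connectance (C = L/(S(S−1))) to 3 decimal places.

C = 0.222

The web has S = 10 species and L = 20 feeding links.
C = L / (S(S−1)) = 20 / 90 = 0.2222 ≈ 0.222.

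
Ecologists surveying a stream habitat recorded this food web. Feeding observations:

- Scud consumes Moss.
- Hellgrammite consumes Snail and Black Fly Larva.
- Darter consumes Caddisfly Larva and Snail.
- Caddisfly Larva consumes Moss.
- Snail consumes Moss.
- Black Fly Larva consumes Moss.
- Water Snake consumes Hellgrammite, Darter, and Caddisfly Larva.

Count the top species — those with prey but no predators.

2

Top species (has prey, but nothing eats it): Scud, Water Snake.
Count: 2.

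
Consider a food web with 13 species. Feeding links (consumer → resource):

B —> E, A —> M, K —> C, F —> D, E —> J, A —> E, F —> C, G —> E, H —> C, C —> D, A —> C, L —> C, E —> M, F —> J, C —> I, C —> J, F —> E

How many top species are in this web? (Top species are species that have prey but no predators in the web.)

7

Top species (has prey, but nothing eats it): F, H, G, B, K, A, L.
Count: 7.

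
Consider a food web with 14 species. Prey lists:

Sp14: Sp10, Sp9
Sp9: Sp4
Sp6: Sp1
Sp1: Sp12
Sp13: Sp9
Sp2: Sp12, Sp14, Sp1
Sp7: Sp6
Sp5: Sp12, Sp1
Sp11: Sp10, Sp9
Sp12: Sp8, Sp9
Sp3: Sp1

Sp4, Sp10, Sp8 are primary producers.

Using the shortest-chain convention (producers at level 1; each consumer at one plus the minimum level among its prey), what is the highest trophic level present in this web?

Producers (level 1): Sp4, Sp10, Sp8.
Following each consumer down to its lowest-level prey: Sp8 → Sp12 → Sp1 → Sp6 → Sp7 (levels 1 through 5).
All prey of Sp7 (Sp6 4) are at level 4 or above, so Sp7 is at level 1 + 4 = 5.
Every consumer has at least one prey at level 4 or below, so none exceeds level 5.

5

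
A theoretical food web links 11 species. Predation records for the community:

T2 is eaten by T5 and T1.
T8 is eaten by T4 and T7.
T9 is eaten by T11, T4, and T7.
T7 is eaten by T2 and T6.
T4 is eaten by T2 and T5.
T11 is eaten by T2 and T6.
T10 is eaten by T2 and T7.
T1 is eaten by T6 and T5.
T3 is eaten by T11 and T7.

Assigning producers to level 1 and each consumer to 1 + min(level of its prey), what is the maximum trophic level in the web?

3

Producers (level 1): T9, T3, T10, T8.
Following each consumer down to its lowest-level prey: T9 → T4 → T5 (levels 1 through 3).
All prey of T5 (T4 2, T2 2, T1 3) are at level 2 or above, so T5 is at level 1 + 2 = 3.
Every consumer has at least one prey at level 2 or below, so none exceeds level 3.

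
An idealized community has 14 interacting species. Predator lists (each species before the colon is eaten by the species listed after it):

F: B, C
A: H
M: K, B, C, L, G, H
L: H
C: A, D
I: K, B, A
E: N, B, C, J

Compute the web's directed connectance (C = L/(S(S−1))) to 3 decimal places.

The web has S = 14 species and L = 19 feeding links.
C = L / (S(S−1)) = 19 / 182 = 0.1044 ≈ 0.104.

C = 0.104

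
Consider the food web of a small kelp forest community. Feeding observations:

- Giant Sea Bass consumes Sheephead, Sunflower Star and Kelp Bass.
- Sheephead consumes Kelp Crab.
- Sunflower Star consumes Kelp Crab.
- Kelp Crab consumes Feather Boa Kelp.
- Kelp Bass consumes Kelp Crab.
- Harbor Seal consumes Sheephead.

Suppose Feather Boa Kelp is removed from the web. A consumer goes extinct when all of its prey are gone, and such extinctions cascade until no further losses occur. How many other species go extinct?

6

Remove Feather Boa Kelp.
Round 1: Kelp Crab (all prey gone) → extinct.
Round 2: Sheephead (all prey gone), Sunflower Star (all prey gone), Kelp Bass (all prey gone) → extinct.
Round 3: Harbor Seal (all prey gone), Giant Sea Bass (all prey gone) → extinct.
No further losses. Total secondary extinctions: 6.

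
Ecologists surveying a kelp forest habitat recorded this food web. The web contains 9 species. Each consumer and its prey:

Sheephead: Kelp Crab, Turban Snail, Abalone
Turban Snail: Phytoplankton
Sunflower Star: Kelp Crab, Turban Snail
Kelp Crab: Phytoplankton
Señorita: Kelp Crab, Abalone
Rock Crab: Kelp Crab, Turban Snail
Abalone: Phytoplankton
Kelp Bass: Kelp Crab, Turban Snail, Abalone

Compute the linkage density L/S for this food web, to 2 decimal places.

L/S = 1.67

There are L = 15 links among S = 9 species.
L/S = 15/9 = 1.6667 ≈ 1.67.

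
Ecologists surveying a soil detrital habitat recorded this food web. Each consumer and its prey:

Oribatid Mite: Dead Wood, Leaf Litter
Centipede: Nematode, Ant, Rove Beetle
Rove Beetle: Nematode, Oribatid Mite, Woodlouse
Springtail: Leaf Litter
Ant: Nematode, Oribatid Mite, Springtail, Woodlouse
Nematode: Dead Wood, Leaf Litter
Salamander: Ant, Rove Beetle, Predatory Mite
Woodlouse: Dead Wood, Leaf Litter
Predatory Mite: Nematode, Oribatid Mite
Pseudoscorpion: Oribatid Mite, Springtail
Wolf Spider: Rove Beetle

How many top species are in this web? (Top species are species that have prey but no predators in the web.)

4

Top species (has prey, but nothing eats it): Pseudoscorpion, Salamander, Wolf Spider, Centipede.
Count: 4.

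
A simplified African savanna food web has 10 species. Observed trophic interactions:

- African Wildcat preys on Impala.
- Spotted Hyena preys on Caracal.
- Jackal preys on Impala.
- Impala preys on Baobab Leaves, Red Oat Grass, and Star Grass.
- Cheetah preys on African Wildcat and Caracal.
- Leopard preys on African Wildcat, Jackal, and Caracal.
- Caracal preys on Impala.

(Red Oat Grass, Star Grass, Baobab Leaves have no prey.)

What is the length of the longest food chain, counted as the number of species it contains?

One longest chain: Red Oat Grass → Impala → Caracal → Cheetah.
It has 4 species and 3 links.

4 species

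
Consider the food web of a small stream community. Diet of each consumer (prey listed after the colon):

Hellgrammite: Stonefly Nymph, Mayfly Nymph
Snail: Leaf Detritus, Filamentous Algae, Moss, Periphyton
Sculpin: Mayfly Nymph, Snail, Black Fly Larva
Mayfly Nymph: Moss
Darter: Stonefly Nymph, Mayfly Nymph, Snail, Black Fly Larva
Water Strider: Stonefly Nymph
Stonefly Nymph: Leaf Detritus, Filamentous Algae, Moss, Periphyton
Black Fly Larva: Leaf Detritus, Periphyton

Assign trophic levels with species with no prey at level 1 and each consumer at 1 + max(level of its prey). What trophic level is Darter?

Leaf Detritus has no prey (basal) → level 1.
Stonefly Nymph eats Leaf Detritus (level 1); other prey at levels: Filamentous Algae 1, Moss 1, Periphyton 1 → level 2.
Darter eats Stonefly Nymph (level 2); other prey at levels: Mayfly Nymph 2, Snail 2, Black Fly Larva 2 → level 3.

Trophic level 3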